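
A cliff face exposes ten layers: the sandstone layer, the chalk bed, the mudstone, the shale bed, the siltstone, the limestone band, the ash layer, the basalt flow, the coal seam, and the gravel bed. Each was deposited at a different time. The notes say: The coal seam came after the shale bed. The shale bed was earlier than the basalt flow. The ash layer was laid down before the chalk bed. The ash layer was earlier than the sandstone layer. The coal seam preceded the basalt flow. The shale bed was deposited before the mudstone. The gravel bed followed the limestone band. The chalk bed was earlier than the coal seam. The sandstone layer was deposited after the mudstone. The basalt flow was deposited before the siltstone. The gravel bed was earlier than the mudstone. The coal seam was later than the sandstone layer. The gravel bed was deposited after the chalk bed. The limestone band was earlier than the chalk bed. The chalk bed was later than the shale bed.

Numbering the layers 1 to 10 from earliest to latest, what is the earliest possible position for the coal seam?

The ash layer, the chalk bed, the gravel bed, the limestone band, the mudstone, the sandstone layer, and the shale bed must all come before the coal seam — 7 forced predecessors.
Nothing else is forced ahead of the coal seam, so its earliest slot is position 7 + 1 = 8.

8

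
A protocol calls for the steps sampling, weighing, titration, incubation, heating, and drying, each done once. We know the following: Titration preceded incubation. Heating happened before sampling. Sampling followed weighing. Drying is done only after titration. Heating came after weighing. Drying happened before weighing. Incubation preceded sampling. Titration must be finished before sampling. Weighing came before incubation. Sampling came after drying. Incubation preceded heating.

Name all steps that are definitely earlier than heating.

drying, incubation, titration, weighing

Directly stated before heating: incubation and weighing.
Drying reaches heating via drying → weighing → heating.
Titration reaches heating via titration → incubation → heating.
No chain forces sampling ahead of heating.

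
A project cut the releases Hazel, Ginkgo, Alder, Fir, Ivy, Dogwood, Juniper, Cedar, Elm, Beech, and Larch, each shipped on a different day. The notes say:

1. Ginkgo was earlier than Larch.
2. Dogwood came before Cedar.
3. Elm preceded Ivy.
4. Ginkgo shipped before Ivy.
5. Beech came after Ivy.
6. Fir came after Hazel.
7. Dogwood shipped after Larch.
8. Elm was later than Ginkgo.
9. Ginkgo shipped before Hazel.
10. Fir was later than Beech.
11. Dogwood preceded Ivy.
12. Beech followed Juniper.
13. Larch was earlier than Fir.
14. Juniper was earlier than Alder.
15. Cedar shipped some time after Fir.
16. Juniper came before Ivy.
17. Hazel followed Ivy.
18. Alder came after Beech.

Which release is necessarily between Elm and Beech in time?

Ivy

Tracing the constraints gives Elm → Ivy → Beech, so Ivy sits after Elm and before Beech.
No other release is forced both after Elm and before Beech.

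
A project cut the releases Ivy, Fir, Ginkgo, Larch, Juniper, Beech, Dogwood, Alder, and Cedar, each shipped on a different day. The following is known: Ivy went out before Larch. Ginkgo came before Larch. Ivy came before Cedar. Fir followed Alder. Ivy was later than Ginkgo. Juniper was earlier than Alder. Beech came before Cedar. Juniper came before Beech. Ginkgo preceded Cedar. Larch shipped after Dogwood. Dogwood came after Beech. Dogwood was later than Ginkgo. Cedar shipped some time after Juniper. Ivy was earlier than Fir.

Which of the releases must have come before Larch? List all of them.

Directly stated before Larch: Dogwood, Ginkgo, and Ivy.
Beech reaches Larch via Beech → Dogwood → Larch.
Juniper reaches Larch via Juniper → Beech → Dogwood → Larch.

Beech, Dogwood, Ginkgo, Ivy, Juniper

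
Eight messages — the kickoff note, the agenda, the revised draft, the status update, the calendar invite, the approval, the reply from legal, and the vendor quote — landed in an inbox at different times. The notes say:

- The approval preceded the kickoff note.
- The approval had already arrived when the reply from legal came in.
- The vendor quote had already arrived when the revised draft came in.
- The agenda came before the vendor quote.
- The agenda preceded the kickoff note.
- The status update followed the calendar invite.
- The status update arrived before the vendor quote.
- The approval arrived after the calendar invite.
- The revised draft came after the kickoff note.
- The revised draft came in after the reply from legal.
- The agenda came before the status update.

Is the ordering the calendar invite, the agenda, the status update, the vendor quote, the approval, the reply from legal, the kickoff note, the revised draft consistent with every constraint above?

yes

Check each stated constraint against the proposed order — e.g. the vendor quote is ahead of the revised draft; the agenda is ahead of the kickoff note. Every pair is in the required order; nothing is violated.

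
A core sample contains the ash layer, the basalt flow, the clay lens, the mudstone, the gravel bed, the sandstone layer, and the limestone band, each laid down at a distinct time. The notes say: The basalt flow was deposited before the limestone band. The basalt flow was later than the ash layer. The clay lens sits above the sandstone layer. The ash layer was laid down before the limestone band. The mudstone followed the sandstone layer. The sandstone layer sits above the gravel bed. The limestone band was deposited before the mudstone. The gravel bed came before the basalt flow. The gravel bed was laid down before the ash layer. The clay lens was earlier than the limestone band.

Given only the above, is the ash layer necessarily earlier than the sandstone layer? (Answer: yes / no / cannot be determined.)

No chain of stated constraints runs from the ash layer to the sandstone layer, and none runs from the sandstone layer to the ash layer either.
So the relative order of the ash layer and the sandstone layer is not fixed by the given facts.

cannot be determined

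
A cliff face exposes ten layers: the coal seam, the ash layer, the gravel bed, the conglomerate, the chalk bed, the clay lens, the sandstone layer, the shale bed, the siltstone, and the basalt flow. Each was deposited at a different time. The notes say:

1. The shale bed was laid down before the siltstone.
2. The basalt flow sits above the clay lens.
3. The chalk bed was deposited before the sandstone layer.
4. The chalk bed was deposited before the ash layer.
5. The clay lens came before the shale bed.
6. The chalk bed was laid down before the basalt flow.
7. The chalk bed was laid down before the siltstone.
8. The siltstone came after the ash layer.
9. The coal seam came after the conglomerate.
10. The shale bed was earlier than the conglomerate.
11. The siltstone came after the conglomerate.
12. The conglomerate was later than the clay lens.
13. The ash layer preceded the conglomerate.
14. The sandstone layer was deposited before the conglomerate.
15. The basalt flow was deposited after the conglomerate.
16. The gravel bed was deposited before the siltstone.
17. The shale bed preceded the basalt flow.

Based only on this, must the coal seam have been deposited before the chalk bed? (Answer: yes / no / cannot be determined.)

Tracing the constraints gives the chalk bed → the sandstone layer → the conglomerate → the coal seam, so the chalk bed must come before the coal seam.
That means the coal seam cannot be before the chalk bed.

no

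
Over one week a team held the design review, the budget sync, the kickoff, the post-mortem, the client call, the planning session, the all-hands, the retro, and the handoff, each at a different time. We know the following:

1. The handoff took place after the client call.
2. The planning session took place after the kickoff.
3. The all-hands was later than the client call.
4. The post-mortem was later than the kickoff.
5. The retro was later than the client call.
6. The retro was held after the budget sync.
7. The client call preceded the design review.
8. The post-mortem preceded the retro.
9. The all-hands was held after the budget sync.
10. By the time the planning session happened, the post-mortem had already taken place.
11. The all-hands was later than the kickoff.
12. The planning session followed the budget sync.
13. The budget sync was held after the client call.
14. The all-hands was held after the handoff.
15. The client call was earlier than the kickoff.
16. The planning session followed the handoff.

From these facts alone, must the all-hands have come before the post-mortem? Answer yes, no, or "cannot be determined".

cannot be determined

No chain of stated constraints runs from the all-hands to the post-mortem, and none runs from the post-mortem to the all-hands either.
So the relative order of the all-hands and the post-mortem is not fixed by the given facts.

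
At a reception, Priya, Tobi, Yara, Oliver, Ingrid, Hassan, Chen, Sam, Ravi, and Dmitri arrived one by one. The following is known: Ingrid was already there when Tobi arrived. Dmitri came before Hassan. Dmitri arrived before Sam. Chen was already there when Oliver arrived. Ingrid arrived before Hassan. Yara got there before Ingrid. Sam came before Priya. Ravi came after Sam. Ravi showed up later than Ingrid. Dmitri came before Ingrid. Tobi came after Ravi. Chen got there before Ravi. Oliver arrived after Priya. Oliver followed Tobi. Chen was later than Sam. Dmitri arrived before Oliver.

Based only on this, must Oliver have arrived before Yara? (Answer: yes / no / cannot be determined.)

Tracing the constraints gives Yara → Ingrid → Tobi → Oliver, so Yara must come before Oliver.
That means Oliver cannot be before Yara.

no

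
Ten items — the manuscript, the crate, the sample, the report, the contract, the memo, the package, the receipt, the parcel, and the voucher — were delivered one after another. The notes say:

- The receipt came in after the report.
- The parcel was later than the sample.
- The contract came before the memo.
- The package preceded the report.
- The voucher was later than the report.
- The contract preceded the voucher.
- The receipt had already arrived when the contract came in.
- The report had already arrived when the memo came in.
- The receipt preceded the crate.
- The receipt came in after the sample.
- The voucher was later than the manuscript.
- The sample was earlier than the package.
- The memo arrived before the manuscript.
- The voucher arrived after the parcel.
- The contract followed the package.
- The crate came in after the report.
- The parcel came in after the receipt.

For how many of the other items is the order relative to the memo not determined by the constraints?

Forced before the memo: the contract, the package, the receipt, the report, and the sample; forced after the memo: the manuscript and the voucher.
That leaves the crate and the parcel with no forced order relative to the memo — 2.

2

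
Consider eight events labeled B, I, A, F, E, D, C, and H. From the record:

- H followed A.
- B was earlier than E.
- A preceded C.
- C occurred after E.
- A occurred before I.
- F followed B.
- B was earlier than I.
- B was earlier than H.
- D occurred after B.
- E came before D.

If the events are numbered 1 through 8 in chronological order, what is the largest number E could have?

E must come before C and D — 2 events forced after it.
Everything else can be placed before E in some valid order, so E can sit as late as position 8 − 2 = 6.

6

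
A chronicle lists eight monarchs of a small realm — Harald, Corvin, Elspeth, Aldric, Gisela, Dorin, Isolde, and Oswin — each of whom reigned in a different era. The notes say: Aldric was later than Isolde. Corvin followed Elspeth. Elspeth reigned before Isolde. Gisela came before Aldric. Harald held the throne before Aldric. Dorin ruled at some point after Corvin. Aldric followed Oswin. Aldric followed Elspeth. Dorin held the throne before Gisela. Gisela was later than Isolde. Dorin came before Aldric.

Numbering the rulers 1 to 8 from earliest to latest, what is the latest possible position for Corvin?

5

Corvin must come before Aldric, Dorin, and Gisela — 3 rulers forced after them.
Everything else can be placed before Corvin in some valid order, so Corvin can sit as late as position 8 − 3 = 5.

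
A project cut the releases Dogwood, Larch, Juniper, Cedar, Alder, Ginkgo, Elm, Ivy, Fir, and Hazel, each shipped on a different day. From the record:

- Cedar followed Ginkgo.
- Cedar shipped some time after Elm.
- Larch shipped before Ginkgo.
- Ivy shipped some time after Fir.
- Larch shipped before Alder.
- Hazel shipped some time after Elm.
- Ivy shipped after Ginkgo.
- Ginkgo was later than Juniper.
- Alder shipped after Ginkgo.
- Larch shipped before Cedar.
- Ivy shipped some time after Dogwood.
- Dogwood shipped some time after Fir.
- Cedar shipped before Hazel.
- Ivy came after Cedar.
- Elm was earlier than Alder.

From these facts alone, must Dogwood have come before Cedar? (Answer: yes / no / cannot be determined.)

cannot be determined

No chain of stated constraints runs from Dogwood to Cedar, and none runs from Cedar to Dogwood either.
So the relative order of Dogwood and Cedar is not fixed by the given facts.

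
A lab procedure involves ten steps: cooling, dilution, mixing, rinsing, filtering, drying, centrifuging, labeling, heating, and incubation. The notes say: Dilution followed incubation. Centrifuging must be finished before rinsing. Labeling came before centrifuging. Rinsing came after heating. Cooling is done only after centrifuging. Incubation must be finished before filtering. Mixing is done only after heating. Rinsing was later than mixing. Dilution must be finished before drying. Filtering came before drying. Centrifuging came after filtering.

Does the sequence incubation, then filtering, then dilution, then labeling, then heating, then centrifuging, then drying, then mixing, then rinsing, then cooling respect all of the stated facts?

yes

Check each stated constraint against the proposed order — e.g. heating is ahead of rinsing; filtering is ahead of drying. Every pair is in the required order; nothing is violated.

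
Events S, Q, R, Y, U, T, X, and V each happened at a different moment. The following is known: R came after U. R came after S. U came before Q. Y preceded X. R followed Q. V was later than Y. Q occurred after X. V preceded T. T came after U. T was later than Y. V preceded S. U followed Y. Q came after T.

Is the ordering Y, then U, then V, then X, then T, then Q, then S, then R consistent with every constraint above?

yes

Check each stated constraint against the proposed order — e.g. V is ahead of S; U is ahead of R. Every pair is in the required order; nothing is violated.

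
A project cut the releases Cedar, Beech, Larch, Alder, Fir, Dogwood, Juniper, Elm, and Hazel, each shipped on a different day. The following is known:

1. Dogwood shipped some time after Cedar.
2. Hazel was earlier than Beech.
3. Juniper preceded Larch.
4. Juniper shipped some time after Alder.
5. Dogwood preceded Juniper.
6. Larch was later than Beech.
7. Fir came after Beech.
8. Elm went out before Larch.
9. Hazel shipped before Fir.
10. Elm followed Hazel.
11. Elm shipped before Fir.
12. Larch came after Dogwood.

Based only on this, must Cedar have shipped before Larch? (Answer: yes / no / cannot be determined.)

yes

Chain the constraints: Cedar → Dogwood → Larch. Each link is directly stated, so Cedar comes before Larch.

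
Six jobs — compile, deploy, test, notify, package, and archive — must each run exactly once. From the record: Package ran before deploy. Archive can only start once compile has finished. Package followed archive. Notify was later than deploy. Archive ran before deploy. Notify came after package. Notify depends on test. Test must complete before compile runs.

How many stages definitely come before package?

3

Directly stated before package: archive.
Compile reaches package via compile → archive → package.
Test reaches package via test → compile → archive → package.
No chain forces deploy (or any of the others) ahead of package.
That's archive, compile, and test — 3 in all.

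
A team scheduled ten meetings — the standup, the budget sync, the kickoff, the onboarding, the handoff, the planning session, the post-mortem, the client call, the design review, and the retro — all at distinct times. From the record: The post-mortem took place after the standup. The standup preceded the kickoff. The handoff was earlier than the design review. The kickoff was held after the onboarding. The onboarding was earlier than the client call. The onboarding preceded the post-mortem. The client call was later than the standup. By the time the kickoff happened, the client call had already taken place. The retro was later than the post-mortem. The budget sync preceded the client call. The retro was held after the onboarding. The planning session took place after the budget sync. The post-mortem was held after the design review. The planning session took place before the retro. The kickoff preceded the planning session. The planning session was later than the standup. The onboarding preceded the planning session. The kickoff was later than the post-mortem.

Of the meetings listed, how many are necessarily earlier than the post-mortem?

4

Directly stated before the post-mortem: the design review, the onboarding, and the standup.
The handoff reaches the post-mortem via the handoff → the design review → the post-mortem.
That's the design review, the handoff, the onboarding, and the standup — 4 in all.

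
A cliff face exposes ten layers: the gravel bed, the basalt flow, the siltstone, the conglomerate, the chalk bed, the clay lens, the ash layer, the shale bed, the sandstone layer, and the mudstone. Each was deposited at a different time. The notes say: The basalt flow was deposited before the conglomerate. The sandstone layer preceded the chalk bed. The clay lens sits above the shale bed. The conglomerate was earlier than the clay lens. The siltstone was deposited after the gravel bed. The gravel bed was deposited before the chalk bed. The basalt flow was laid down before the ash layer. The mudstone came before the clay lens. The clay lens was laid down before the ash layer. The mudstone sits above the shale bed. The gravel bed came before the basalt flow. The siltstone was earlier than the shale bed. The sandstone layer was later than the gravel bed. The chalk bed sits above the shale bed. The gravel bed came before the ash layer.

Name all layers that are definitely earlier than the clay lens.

Directly stated before the clay lens: the conglomerate, the mudstone, and the shale bed.
The basalt flow reaches the clay lens via the basalt flow → the conglomerate → the clay lens.
The gravel bed reaches the clay lens via the gravel bed → the basalt flow → the conglomerate → the clay lens.
The siltstone reaches the clay lens via the siltstone → the shale bed → the clay lens.

the basalt flow, the conglomerate, the gravel bed, the mudstone, the shale bed, the siltstone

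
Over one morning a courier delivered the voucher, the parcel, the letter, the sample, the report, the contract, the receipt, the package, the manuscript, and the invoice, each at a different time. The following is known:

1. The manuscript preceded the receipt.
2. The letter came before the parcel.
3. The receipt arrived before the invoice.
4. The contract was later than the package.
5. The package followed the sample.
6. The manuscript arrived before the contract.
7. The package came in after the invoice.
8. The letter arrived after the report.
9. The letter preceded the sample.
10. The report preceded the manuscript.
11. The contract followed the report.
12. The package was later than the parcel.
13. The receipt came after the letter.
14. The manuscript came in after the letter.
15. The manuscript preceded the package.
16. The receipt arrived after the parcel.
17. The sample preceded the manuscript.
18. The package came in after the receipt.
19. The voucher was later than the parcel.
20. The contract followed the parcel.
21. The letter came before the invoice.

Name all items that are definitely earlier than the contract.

Directly stated before the contract: the manuscript, the package, the parcel, and the report.
The invoice reaches the contract via the invoice → the package → the contract.
The letter reaches the contract via the letter → the manuscript → the contract.
The receipt reaches the contract via the receipt → the package → the contract.
Likewise the sample reaches the contract by chaining the stated constraints.
No chain forces the voucher ahead of the contract.

the invoice, the letter, the manuscript, the package, the parcel, the receipt, the report, the sample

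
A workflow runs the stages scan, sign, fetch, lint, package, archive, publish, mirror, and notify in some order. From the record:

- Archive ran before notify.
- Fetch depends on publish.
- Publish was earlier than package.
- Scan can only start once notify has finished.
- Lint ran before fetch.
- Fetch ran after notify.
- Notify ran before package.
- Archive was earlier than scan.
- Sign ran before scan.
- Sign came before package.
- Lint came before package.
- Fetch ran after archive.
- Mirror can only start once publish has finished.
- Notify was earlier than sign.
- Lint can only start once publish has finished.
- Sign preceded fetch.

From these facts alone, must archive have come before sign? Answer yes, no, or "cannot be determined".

Chain the constraints: archive → notify → sign. Each link is directly stated, so archive comes before sign.

yes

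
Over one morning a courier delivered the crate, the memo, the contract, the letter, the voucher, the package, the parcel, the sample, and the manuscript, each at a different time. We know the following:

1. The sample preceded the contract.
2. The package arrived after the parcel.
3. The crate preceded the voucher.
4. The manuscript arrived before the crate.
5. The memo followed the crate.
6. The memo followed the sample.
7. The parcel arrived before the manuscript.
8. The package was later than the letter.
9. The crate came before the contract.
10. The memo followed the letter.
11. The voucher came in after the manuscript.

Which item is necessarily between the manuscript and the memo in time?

the crate

Tracing the constraints gives the manuscript → the crate → the memo, so the crate sits after the manuscript and before the memo.
No other item is forced both after the manuscript and before the memo.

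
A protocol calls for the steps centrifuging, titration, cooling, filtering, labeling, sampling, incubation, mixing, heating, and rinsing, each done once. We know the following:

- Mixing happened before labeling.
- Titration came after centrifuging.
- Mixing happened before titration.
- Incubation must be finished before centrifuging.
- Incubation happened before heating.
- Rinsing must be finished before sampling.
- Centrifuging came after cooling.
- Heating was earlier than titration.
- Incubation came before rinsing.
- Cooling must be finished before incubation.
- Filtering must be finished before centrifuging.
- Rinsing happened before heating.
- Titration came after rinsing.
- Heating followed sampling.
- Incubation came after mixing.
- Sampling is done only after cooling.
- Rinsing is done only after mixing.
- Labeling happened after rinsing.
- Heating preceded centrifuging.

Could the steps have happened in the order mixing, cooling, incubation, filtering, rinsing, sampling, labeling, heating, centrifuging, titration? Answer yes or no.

yes

Check each stated constraint against the proposed order — e.g. cooling is ahead of centrifuging; mixing is ahead of titration. Every pair is in the required order; nothing is violated.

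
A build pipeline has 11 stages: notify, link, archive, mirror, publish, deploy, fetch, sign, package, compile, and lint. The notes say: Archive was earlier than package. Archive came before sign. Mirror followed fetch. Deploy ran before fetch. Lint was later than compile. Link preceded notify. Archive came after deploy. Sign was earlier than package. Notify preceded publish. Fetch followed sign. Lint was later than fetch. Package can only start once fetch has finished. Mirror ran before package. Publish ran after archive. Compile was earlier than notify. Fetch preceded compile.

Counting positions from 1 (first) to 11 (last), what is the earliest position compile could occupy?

Archive, deploy, fetch, and sign must all come before compile — 4 forced predecessors.
Nothing else is forced ahead of compile, so its earliest slot is position 4 + 1 = 5.

5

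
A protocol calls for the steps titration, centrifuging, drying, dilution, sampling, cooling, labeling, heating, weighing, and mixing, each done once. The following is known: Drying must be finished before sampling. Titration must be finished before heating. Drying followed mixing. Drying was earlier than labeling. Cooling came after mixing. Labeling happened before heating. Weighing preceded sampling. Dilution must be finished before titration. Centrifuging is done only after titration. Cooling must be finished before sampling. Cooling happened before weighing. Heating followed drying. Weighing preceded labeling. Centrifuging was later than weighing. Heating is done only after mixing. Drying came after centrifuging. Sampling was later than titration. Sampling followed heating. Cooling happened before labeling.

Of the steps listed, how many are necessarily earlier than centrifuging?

Directly stated before centrifuging: titration and weighing.
Cooling reaches centrifuging via cooling → weighing → centrifuging.
Dilution reaches centrifuging via dilution → titration → centrifuging.
Mixing reaches centrifuging via mixing → cooling → weighing → centrifuging.
That's cooling, dilution, mixing, titration, and weighing — 5 in all.

5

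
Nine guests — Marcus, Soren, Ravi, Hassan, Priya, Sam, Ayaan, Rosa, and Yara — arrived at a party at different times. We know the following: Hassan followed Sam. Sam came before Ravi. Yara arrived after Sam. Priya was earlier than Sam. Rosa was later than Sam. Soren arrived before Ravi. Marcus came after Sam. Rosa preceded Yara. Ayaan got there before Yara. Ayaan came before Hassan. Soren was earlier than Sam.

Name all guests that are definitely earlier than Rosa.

Directly stated before Rosa: Sam.
Priya reaches Rosa via Priya → Sam → Rosa.
Soren reaches Rosa via Soren → Sam → Rosa.

Priya, Sam, Soren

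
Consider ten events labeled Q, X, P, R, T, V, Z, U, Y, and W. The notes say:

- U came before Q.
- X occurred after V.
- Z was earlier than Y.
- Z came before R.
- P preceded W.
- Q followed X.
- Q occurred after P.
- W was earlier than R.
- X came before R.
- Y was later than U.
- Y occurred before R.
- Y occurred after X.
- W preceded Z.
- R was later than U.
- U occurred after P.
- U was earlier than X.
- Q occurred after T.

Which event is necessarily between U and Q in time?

X

Tracing the constraints gives U → X → Q, so X sits after U and before Q.
No other event is forced both after U and before Q.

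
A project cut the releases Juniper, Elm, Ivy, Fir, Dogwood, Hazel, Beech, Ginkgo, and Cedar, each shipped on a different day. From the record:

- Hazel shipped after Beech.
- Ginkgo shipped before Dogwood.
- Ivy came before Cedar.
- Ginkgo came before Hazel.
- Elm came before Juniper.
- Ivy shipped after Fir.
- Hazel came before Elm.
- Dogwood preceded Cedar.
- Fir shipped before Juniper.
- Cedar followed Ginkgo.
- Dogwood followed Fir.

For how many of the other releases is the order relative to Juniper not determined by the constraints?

Forced before Juniper: Beech, Elm, Fir, Ginkgo, and Hazel.
That leaves Cedar, Dogwood, and Ivy with no forced order relative to Juniper — 3.

3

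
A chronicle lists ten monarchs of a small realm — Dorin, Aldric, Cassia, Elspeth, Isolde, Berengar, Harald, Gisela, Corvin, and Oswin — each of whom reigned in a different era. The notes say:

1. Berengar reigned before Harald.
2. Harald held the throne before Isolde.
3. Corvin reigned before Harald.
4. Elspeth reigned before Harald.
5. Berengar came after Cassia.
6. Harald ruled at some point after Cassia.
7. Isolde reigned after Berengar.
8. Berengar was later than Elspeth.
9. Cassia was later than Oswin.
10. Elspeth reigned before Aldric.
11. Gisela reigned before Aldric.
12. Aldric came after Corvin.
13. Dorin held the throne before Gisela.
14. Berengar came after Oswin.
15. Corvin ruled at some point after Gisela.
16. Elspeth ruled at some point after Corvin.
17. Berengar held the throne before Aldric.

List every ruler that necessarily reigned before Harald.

Directly stated before Harald: Berengar, Cassia, Corvin, and Elspeth.
Dorin reaches Harald via Dorin → Gisela → Corvin → Harald.
Gisela reaches Harald via Gisela → Corvin → Harald.
Oswin reaches Harald via Oswin → Cassia → Harald.
No chain forces Isolde (or any of the others) ahead of Harald.

Berengar, Cassia, Corvin, Dorin, Elspeth, Gisela, Oswin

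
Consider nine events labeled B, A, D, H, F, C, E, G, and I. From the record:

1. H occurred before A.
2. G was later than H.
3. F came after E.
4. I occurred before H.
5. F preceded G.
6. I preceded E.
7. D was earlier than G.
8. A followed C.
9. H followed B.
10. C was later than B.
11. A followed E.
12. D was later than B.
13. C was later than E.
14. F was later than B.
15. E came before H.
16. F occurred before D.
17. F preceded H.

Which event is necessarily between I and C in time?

Tracing the constraints gives I → E → C, so E sits after I and before C.
No other event is forced both after I and before C.

E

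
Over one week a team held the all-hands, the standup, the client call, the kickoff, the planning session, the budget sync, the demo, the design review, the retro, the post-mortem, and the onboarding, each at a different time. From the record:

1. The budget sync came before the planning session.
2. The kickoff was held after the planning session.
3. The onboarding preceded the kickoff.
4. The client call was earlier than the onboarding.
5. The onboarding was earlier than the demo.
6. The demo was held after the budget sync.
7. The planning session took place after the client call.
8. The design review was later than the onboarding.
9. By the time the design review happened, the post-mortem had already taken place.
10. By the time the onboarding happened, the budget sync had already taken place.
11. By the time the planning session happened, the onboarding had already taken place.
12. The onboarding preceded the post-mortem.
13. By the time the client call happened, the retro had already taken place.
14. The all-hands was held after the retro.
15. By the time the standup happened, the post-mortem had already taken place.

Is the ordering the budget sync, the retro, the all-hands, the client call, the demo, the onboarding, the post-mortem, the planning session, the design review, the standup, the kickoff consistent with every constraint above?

The constraints require the onboarding before the demo, but in the proposed sequence the demo appears ahead of the onboarding. That one violation is enough.

no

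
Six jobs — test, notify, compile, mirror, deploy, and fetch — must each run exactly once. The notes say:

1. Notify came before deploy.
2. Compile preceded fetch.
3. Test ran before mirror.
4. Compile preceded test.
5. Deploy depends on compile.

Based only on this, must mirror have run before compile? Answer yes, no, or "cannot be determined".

Tracing the constraints gives compile → test → mirror, so compile must come before mirror.
That means mirror cannot be before compile.

no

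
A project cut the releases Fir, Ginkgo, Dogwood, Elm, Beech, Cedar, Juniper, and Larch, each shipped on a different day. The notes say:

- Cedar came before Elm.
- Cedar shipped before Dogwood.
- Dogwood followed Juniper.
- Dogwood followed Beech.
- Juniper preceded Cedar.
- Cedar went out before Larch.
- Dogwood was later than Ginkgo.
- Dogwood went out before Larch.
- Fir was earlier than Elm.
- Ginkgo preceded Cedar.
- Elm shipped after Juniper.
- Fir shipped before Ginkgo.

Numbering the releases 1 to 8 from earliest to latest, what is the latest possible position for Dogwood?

Dogwood must come before Larch — 1 release forced after it.
Everything else can be placed before Dogwood in some valid order, so Dogwood can sit as late as position 8 − 1 = 7.

7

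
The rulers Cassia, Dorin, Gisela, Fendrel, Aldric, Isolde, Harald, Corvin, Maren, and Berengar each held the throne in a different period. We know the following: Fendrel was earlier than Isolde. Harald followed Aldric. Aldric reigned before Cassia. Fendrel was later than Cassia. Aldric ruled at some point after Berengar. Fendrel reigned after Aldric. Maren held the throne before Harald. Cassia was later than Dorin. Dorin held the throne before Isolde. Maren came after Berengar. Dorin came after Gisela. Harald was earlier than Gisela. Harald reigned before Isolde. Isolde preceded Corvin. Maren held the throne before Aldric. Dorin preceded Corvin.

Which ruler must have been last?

Every other ruler has a chain of constraints placing them before Corvin, so Corvin is last.

Corvin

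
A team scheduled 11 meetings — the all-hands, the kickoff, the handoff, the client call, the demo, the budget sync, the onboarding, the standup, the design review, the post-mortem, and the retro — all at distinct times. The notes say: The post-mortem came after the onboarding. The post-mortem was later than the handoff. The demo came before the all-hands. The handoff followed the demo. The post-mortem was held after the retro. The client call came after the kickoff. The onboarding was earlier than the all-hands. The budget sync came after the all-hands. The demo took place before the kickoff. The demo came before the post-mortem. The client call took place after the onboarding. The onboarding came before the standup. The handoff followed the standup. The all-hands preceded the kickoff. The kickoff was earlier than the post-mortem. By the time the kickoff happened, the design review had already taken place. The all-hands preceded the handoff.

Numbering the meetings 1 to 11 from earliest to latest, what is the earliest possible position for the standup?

2

The onboarding must come before the standup — 1 forced predecessor.
Nothing else is forced ahead of the standup, so its earliest slot is position 1 + 1 = 2.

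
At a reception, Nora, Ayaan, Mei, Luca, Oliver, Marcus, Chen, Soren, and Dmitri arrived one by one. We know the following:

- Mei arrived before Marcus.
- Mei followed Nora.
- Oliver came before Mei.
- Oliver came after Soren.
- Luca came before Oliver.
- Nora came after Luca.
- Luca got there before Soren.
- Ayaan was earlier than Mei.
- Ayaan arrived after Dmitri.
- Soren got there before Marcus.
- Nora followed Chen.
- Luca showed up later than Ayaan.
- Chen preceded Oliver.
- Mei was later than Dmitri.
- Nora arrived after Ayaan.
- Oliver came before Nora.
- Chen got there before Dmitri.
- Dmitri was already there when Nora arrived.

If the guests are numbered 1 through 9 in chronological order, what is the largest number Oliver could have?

Oliver must come before Marcus, Mei, and Nora — 3 guests forced after them.
Everything else can be placed before Oliver in some valid order, so Oliver can sit as late as position 9 − 3 = 6.

6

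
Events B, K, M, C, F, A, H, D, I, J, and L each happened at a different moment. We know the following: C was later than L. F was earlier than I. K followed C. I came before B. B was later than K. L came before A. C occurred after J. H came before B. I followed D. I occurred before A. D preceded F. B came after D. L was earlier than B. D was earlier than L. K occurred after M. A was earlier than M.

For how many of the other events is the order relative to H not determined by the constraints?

9

Forced after H: B.
That leaves A, C, D, F, I, J, K, L, and M with no forced order relative to H — 9.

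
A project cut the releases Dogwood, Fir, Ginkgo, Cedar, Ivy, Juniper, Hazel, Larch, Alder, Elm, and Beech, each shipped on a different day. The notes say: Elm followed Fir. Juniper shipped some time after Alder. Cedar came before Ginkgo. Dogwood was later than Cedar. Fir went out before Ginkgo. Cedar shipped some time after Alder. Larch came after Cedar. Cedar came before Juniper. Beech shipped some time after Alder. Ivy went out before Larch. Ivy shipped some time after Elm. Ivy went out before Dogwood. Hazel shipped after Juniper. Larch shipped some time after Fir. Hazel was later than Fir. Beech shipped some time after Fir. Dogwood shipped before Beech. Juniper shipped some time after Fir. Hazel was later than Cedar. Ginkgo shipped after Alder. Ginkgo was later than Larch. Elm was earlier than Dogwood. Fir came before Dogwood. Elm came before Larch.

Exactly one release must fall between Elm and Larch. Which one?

Tracing the constraints gives Elm → Ivy → Larch, so Ivy sits after Elm and before Larch.
No other release is forced both after Elm and before Larch.

Ivy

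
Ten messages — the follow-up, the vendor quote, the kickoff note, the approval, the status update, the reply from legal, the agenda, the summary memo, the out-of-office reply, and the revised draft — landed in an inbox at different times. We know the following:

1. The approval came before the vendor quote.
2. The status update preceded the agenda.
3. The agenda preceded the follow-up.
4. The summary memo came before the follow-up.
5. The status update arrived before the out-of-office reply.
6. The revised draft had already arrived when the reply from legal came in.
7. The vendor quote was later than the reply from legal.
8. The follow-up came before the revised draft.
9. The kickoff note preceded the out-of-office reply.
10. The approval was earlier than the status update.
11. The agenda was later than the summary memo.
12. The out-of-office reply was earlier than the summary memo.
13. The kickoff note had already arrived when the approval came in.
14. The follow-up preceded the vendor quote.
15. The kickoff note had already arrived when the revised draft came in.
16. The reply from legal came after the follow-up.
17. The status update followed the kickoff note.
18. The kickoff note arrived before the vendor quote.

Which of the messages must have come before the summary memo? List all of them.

Directly stated before the summary memo: the out-of-office reply.
The approval reaches the summary memo via the approval → the status update → the out-of-office reply → the summary memo.
The kickoff note reaches the summary memo via the kickoff note → the out-of-office reply → the summary memo.
The status update reaches the summary memo via the status update → the out-of-office reply → the summary memo.

the approval, the kickoff note, the out-of-office reply, the status update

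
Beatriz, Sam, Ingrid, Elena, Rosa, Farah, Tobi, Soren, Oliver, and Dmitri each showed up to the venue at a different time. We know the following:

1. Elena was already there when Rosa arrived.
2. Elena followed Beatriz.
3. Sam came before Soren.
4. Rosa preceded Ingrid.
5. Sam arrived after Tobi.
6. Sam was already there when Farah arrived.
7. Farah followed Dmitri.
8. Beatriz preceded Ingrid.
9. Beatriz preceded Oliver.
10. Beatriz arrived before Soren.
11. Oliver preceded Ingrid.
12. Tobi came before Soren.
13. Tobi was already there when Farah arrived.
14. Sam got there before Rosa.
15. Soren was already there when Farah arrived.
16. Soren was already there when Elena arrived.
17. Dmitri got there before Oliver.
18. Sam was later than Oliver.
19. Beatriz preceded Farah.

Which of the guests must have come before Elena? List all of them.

Directly stated before Elena: Beatriz and Soren.
Dmitri reaches Elena via Dmitri → Oliver → Sam → Soren → Elena.
Oliver reaches Elena via Oliver → Sam → Soren → Elena.
Sam reaches Elena via Sam → Soren → Elena.
Likewise Tobi reaches Elena by chaining the stated constraints.
No chain forces Farah (or any of the others) ahead of Elena.

Beatriz, Dmitri, Oliver, Sam, Soren, Tobi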